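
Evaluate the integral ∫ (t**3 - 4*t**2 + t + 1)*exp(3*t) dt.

(9*t**3 - 45*t**2 + 39*t - 4)*exp(3*t)/27 + C

Use integration by parts with u = t**3 - 4*t**2 + t + 1, dv = exp(3*t) dt, so v = exp(3*t)/3.
Apply parts 3 times (tabular method): alternate signs, differentiate u down to 0, integrate dv up.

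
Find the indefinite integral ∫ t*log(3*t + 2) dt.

Use integration by parts with u = log(3*t + 2), dv = t dt.
Then du = 3/(3*t + 2) dt and v = t**2/2.

t**2*log(3*t + 2)/2 - t**2/4 + t/3 - 2*log(3*t + 2)/9 + C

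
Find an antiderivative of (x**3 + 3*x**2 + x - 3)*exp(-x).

Use integration by parts with u = x**3 + 3*x**2 + x - 3, dv = exp(-x) dx, so v = -exp(-x).
Apply parts 3 times (tabular method): alternate signs, differentiate u down to 0, integrate dv up.

(-x**3 - 6*x**2 - 13*x - 10)*exp(-x) + C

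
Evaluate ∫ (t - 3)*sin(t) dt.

Use integration by parts with u = t - 3, dv = sin(t) dt, so v = -cos(t).
Apply parts 1 times (tabular method): alternate signs, differentiate u down to 0, integrate dv up.

-t*cos(t) + sin(t) + 3*cos(t) + C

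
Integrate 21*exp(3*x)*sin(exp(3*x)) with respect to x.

-7*cos(exp(3*x)) + C

Let u = exp(3*x), so du = (3*exp(3*x)) dx.
Rewriting, the integral becomes 7·∫ sin(u) du = 7·-cos(u).
Substituting back, u = exp(3*x).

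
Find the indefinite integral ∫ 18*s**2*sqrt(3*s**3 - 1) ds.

4*(3*s**3 - 1)**(3/2)/3 + C

Let u = 3*s**3 - 1, so du = (9*s**2) ds.
Rewriting, the integral becomes 2·∫ √u du = 2·(2/3)u^(3/2).
Substituting back, u = 3*s**3 - 1.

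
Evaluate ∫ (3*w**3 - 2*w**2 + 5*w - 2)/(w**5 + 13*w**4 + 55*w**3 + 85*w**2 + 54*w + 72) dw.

Factor the denominator: (w + 3)*(w + 4)*(w + 6)*(w**2 + 1).
Partial-fraction decomposition: (59*w + 53)/(3145*(w**2 + 1)) - 376/(111*(w + 6)) + 123/(17*(w + 4)) - 58/(15*(w + 3)).
Integrate each term; A/(w−a) gives A·log|w−a|; the (Bw+D)/(w²+p²) term gives a log and an atan.

-58*log(w + 3)/15 + 123*log(w + 4)/17 - 376*log(w + 6)/111 + 59*log(w**2 + 1)/6290 + 53*atan(w)/3145 + C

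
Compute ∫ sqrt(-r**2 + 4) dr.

Substitute r = 2·sin(θ), so dr = 2·cos(θ) dθ and the radical becomes sqrt(-r**2 + 4) = 2·cos(θ) by the Pythagorean identity.
Integrate the resulting trig expression in θ, then back-substitute θ = asin(r/2), sin(θ) = r/2, cos(θ) = sqrt(-r**2 + 4)/2 (absorbing any constant into C).

r*sqrt(-r**2 + 4)/2 + 2*asin(r/2) + C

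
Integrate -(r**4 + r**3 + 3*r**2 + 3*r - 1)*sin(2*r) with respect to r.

Use integration by parts with u = r**4 + r**3 + 3*r**2 + 3*r - 1, dv = -sin(2*r) dr, so v = cos(2*r)/2.
Apply parts 4 times (tabular method): alternate signs, differentiate u down to 0, integrate dv up.

r**4*cos(2*r)/2 - r**3*sin(2*r) + r**3*cos(2*r)/2 - 3*r**2*sin(2*r)/4 + 3*r*cos(2*r)/4 - 3*sin(2*r)/8 - cos(2*r)/2 + C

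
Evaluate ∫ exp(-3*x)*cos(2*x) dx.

Let I denote the integral. Integrate by parts with u = cos(2*x), dv = exp(-3*x) dx, so v = -exp(-3*x)/3: I = -exp(-3*x)*cos(2*x)/3 − (2/3)·∫ exp(-3*x)*sin(2*x) dx.
Apply parts again with u = sin(2*x), dv = exp(-3*x) dx: ∫ exp(-3*x)*sin(2*x) dx = -exp(-3*x)*sin(2*x)/3 + (2/3)·I. Substituting back brings back I: I = 2*exp(-3*x)*sin(2*x)/9 - exp(-3*x)*cos(2*x)/3 − (4/9)·I.
Solving for I: (1 + 4/9)·I equals the remaining terms, so I = (9/13)·(2*exp(-3*x)*sin(2*x)/9 - exp(-3*x)*cos(2*x)/3).

2*exp(-3*x)*sin(2*x)/13 - 3*exp(-3*x)*cos(2*x)/13 + C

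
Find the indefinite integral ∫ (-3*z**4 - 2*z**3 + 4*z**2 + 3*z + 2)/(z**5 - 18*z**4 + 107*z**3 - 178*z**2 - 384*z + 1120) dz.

-3835*log(z - 7)/81 + 1004*log(z - 5)/7 - 2675*log(z - 4)/27 - 5*log(z + 2)/567 + 409/(9*z - 36) + C

Factor the denominator: (z - 7)*(z - 5)*(z - 4)**2*(z + 2).
Partial-fraction decomposition: -5/(567*(z + 2)) - 2675/(27*(z - 4)) - 409/(9*(z - 4)**2) + 1004/(7*(z - 5)) - 3835/(81*(z - 7)).
Integrate each term; A/(z−a) gives A·log|z−a|; A/(z−a)² gives −A/(z−a).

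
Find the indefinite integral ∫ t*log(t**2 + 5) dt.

Let u = t**2 + 5, so du = (2*t) dt.
The integral becomes (1/2)·∫ log(u) du; integrate by parts with u′=log(u), dv′=du.

t**2*log(t**2 + 5)/2 - t**2/2 + 5*log(t**2 + 5)/2 + C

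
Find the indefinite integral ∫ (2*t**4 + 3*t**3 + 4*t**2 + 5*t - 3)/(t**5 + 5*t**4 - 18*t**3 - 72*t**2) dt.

Factor the denominator: t**2*(t - 4)*(t + 3)*(t + 6).
Partial-fraction decomposition: 137/(72*(t + 6)) - 11/(21*(t + 3)) + 157/(224*(t - 4)) - 23/(288*t) + 1/(24*t**2).
Integrate each term; A/(t−a) gives A·log|t−a|; A/(t−a)² gives −A/(t−a).

-23*log(t)/288 + 157*log(t - 4)/224 - 11*log(t + 3)/21 + 137*log(t + 6)/72 - 1/(24*t) + C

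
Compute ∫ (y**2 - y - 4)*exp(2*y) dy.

Use integration by parts with u = y**2 - y - 4, dv = exp(2*y) dy, so v = exp(2*y)/2.
Apply parts 2 times (tabular method): alternate signs, differentiate u down to 0, integrate dv up.

(y**2 - 2*y - 3)*exp(2*y)/2 + C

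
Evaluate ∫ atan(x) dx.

x*atan(x) - log(x**2 + 1)/2 + C

Use integration by parts with u = arctan(x), dv = dx.
Then du = 1/(x**2 + 1) dx.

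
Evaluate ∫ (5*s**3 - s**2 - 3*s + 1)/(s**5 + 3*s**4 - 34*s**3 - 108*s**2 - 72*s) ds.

-log(s)/72 + 1027*log(s - 6)/4032 - 2*log(s + 1)/35 + 37*log(s + 2)/64 - 1097*log(s + 6)/1440 + C

Factor the denominator: s*(s - 6)*(s + 1)*(s + 2)*(s + 6).
Partial-fraction decomposition: -1097/(1440*(s + 6)) + 37/(64*(s + 2)) - 2/(35*(s + 1)) + 1027/(4032*(s - 6)) - 1/(72*s).
Integrate each term: A/(s−a) contributes A·log|s−a|.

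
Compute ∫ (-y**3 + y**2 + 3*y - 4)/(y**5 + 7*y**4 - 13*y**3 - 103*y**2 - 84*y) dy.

Factor the denominator: y*(y - 4)*(y + 1)*(y + 3)*(y + 7).
Partial-fraction decomposition: 367/(1848*(y + 7)) - 23/(168*(y + 3)) - 1/(12*(y + 1)) - 2/(77*(y - 4)) + 1/(21*y).
Integrate each term: A/(y−a) contributes A·log|y−a|.

log(y)/21 - 2*log(y - 4)/77 - log(y + 1)/12 - 23*log(y + 3)/168 + 367*log(y + 7)/1848 + C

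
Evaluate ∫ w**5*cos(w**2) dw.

w**4*sin(w**2)/2 + w**2*cos(w**2) - sin(w**2) + C

Let u = w², du = 2w dw; rewrite as (1/2)∫ u^2·cos(1u) du.
Now integrate by parts 2 times.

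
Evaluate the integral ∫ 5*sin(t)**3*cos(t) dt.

5*sin(t)**4/4 + C

Let u = sin(t), so du = (cos(t)) dt.
Rewriting, the integral becomes 5·∫ u^3 du = 5·u^4/4.
Substituting back, u = sin(t).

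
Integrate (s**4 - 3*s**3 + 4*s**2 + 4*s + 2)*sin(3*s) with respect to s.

-s**4*cos(3*s)/3 + 4*s**3*sin(3*s)/9 + s**3*cos(3*s) - s**2*sin(3*s) - 8*s**2*cos(3*s)/9 + 16*s*sin(3*s)/27 - 2*s*cos(3*s) + 2*sin(3*s)/3 - 38*cos(3*s)/81 + C

Use integration by parts with u = s**4 - 3*s**3 + 4*s**2 + 4*s + 2, dv = sin(3*s) ds, so v = -cos(3*s)/3.
Apply parts 4 times (tabular method): alternate signs, differentiate u down to 0, integrate dv up.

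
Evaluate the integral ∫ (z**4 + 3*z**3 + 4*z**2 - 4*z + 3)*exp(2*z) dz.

(4*z**4 + 4*z**3 + 10*z**2 - 26*z + 25)*exp(2*z)/8 + C

Use integration by parts with u = z**4 + 3*z**3 + 4*z**2 - 4*z + 3, dv = exp(2*z) dz, so v = exp(2*z)/2.
Apply parts 4 times (tabular method): alternate signs, differentiate u down to 0, integrate dv up.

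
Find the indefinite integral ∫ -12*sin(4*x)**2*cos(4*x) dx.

Let u = sin(4*x), so du = (4*cos(4*x)) dx.
Rewriting, the integral becomes -3·∫ u^2 du = -3·u^3/3.
Substituting back, u = sin(4*x).

-sin(4*x)**3 + C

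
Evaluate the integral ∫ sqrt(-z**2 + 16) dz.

z*sqrt(-z**2 + 16)/2 + 8*asin(z/4) + C

Substitute z = 4·sin(θ), so dz = 4·cos(θ) dθ and the radical becomes sqrt(-z**2 + 16) = 4·cos(θ) by the Pythagorean identity.
Integrate the resulting trig expression in θ, then back-substitute θ = asin(z/4), sin(θ) = z/4, cos(θ) = sqrt(-z**2 + 16)/4 (absorbing any constant into C).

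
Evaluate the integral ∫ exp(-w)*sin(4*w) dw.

-exp(-w)*sin(4*w)/17 - 4*exp(-w)*cos(4*w)/17 + C

Let I denote the integral. Integrate by parts with u = sin(4*w), dv = exp(-w) dw, so v = -exp(-w): I = -exp(-w)*sin(4*w) + 4·∫ exp(-w)*cos(4*w) dw.
Apply parts again with u = cos(4*w), dv = exp(-w) dw: ∫ exp(-w)*cos(4*w) dw = -exp(-w)*cos(4*w) − 4·I. Substituting back brings back I: I = -exp(-w)*sin(4*w) - 4*exp(-w)*cos(4*w) − 16·I.
Solving for I: (1 + 16)·I equals the remaining terms, so I = (1/17)·(-exp(-w)*sin(4*w) - 4*exp(-w)*cos(4*w)).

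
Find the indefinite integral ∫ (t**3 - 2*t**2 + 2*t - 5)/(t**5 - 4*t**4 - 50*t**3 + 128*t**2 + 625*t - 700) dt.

127*log(t - 7)/792 - log(t - 5)/9 - log(t - 1)/180 + 109*log(t + 4)/495 - 19*log(t + 5)/72 + C

Factor the denominator: (t - 7)*(t - 5)*(t - 1)*(t + 4)*(t + 5).
Partial-fraction decomposition: -19/(72*(t + 5)) + 109/(495*(t + 4)) - 1/(180*(t - 1)) - 1/(9*(t - 5)) + 127/(792*(t - 7)).
Integrate each term: A/(t−a) contributes A·log|t−a|.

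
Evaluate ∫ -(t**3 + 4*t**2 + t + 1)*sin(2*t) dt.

Use integration by parts with u = t**3 + 4*t**2 + t + 1, dv = -sin(2*t) dt, so v = cos(2*t)/2.
Apply parts 3 times (tabular method): alternate signs, differentiate u down to 0, integrate dv up.

t**3*cos(2*t)/2 - 3*t**2*sin(2*t)/4 + 2*t**2*cos(2*t) - 2*t*sin(2*t) - t*cos(2*t)/4 + sin(2*t)/8 - cos(2*t)/2 + C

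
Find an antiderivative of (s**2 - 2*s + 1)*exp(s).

(s**2 - 4*s + 5)*exp(s) + C

Use integration by parts with u = s**2 - 2*s + 1, dv = exp(s) ds, so v = exp(s).
Apply parts 2 times (tabular method): alternate signs, differentiate u down to 0, integrate dv up.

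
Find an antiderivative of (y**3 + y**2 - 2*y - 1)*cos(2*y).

Use integration by parts with u = y**3 + y**2 - 2*y - 1, dv = cos(2*y) dy, so v = sin(2*y)/2.
Apply parts 3 times (tabular method): alternate signs, differentiate u down to 0, integrate dv up.

y**3*sin(2*y)/2 + y**2*sin(2*y)/2 + 3*y**2*cos(2*y)/4 - 7*y*sin(2*y)/4 + y*cos(2*y)/2 - 3*sin(2*y)/4 - 7*cos(2*y)/8 + C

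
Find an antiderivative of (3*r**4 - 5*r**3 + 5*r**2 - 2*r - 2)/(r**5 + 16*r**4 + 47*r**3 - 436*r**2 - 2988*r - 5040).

1487*log(r - 6)/8580 - 587*log(r + 4)/30 + 2633*log(r + 5)/22 - 2579*log(r + 6)/12 + 9175*log(r + 7)/78 + C

Factor the denominator: (r - 6)*(r + 4)*(r + 5)*(r + 6)*(r + 7).
Partial-fraction decomposition: 9175/(78*(r + 7)) - 2579/(12*(r + 6)) + 2633/(22*(r + 5)) - 587/(30*(r + 4)) + 1487/(8580*(r - 6)).
Integrate each term: A/(r−a) contributes A·log|r−a|.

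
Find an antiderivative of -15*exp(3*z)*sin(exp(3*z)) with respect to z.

5*cos(exp(3*z)) + C

Let u = exp(3*z), so du = (3*exp(3*z)) dz.
Rewriting, the integral becomes -5·∫ sin(u) du = -5·-cos(u).
Substituting back, u = exp(3*z).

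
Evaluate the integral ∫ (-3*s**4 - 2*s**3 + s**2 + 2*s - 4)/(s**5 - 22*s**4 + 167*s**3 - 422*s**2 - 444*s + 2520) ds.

-435*log(s - 7) + 4519*log(s - 6)/16 + 1047*log(s - 5)/7 - log(s + 2)/112 - 1069/(2*s - 12) + C

Factor the denominator: (s - 7)*(s - 6)**2*(s - 5)*(s + 2).
Partial-fraction decomposition: -1/(112*(s + 2)) + 1047/(7*(s - 5)) + 4519/(16*(s - 6)) + 1069/(2*(s - 6)**2) - 435/(s - 7).
Integrate each term; A/(s−a) gives A·log|s−a|; A/(s−a)² gives −A/(s−a).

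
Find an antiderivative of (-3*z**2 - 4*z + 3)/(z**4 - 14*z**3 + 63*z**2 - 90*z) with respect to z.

-log(z)/30 - 43*log(z - 6)/6 + 46*log(z - 5)/5 - 2*log(z - 3) + C

Factor the denominator: z*(z - 6)*(z - 5)*(z - 3).
Partial-fraction decomposition: -2/(z - 3) + 46/(5*(z - 5)) - 43/(6*(z - 6)) - 1/(30*z).
Integrate each term: A/(z−a) contributes A·log|z−a|.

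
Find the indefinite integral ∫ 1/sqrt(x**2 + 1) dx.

Substitute x = tan(θ), so dx = sec(θ)^2 dθ and the radical becomes sqrt(x**2 + 1) = sec(θ) by the Pythagorean identity.
Integrate the resulting trig expression in θ, then back-substitute tan(θ) = x, sec(θ) = sqrt(x**2 + 1) (absorbing any constant into C).

log(x + sqrt(x**2 + 1)) + C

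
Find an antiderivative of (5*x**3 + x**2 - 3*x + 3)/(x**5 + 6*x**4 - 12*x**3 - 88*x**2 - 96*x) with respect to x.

Factor the denominator: x*(x - 4)*(x + 2)**2*(x + 6).
Partial-fraction decomposition: -341/(320*(x + 6)) + 167/(192*(x + 2)) - 9/(16*(x + 2)**2) + 109/(480*(x - 4)) - 1/(32*x).
Integrate each term; A/(x−a) gives A·log|x−a|; A/(x−a)² gives −A/(x−a).

-log(x)/32 + 109*log(x - 4)/480 + 167*log(x + 2)/192 - 341*log(x + 6)/320 + 9/(16*x + 32) + C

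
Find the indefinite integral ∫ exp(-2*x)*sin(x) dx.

-2*exp(-2*x)*sin(x)/5 - exp(-2*x)*cos(x)/5 + C

Let I denote the integral. Integrate by parts with u = sin(x), dv = exp(-2*x) dx, so v = -exp(-2*x)/2: I = -exp(-2*x)*sin(x)/2 + (1/2)·∫ exp(-2*x)*cos(x) dx.
Apply parts again with u = cos(x), dv = exp(-2*x) dx: ∫ exp(-2*x)*cos(x) dx = -exp(-2*x)*cos(x)/2 − (1/2)·I. Substituting back brings back I: I = -exp(-2*x)*sin(x)/2 - exp(-2*x)*cos(x)/4 − (1/4)·I.
Solving for I: (1 + 1/4)·I equals the remaining terms, so I = (4/5)·(-exp(-2*x)*sin(x)/2 - exp(-2*x)*cos(x)/4).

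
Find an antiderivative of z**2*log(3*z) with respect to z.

z**3*(log(z) + log(3))/3 - z**3/9 + C

Use integration by parts with u = log(3*z), dv = z**2 dz.
Then du = 1/z dz and v = z**3/3.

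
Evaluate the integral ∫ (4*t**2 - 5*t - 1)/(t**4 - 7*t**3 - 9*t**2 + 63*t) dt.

Factor the denominator: t*(t - 7)*(t - 3)*(t + 3).
Partial-fraction decomposition: -5/(18*(t + 3)) - 5/(18*(t - 3)) + 4/(7*(t - 7)) - 1/(63*t).
Integrate each term: A/(t−a) contributes A·log|t−a|.

-log(t)/63 + 4*log(t - 7)/7 - 5*log(t**2 - 9)/18 + C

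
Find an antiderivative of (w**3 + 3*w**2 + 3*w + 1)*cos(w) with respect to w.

Use integration by parts with u = w**3 + 3*w**2 + 3*w + 1, dv = cos(w) dw, so v = sin(w).
Apply parts 3 times (tabular method): alternate signs, differentiate u down to 0, integrate dv up.

w**3*sin(w) + 3*w**2*sin(w) + 3*w**2*cos(w) - 3*w*sin(w) + 6*w*cos(w) - 5*sin(w) - 3*cos(w) + C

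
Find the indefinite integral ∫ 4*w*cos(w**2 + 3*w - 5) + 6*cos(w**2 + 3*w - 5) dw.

Let u = w**2 + 3*w - 5, so du = (2*w + 3) dw.
Rewriting, the integral becomes 2·∫ cos(u) du = 2·sin(u).
Substituting back, u = w**2 + 3*w - 5.

2*sin(w**2 + 3*w - 5) + C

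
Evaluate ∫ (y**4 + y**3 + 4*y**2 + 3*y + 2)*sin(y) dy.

-y**4*cos(y) + 4*y**3*sin(y) - y**3*cos(y) + 3*y**2*sin(y) + 8*y**2*cos(y) - 16*y*sin(y) + 3*y*cos(y) - 3*sin(y) - 18*cos(y) + C

Use integration by parts with u = y**4 + y**3 + 4*y**2 + 3*y + 2, dv = sin(y) dy, so v = -cos(y).
Apply parts 4 times (tabular method): alternate signs, differentiate u down to 0, integrate dv up.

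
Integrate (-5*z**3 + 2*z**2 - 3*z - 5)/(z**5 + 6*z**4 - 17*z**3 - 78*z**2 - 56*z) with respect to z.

Factor the denominator: z*(z - 4)*(z + 1)*(z + 2)*(z + 7).
Partial-fraction decomposition: 1829/(2310*(z + 7)) - 49/(60*(z + 2)) + 1/(6*(z + 1)) - 61/(264*(z - 4)) + 5/(56*z).
Integrate each term: A/(z−a) contributes A·log|z−a|.

5*log(z)/56 - 61*log(z - 4)/264 + log(z + 1)/6 - 49*log(z + 2)/60 + 1829*log(z + 7)/2310 + C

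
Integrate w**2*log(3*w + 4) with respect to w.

Use integration by parts with u = log(3*w + 4), dv = w**2 dw.
Then du = 3/(3*w + 4) dw and v = w**3/3.

w**3*log(3*w + 4)/3 - w**3/9 + 2*w**2/9 - 16*w/27 + 64*log(3*w + 4)/81 + C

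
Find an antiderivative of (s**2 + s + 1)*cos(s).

Use integration by parts with u = s**2 + s + 1, dv = cos(s) ds, so v = sin(s).
Apply parts 2 times (tabular method): alternate signs, differentiate u down to 0, integrate dv up.

s**2*sin(s) + s*sin(s) + 2*s*cos(s) - sin(s) + cos(s) + C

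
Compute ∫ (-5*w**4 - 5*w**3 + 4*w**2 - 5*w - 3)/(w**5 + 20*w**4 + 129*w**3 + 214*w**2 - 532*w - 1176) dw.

-13*log(w - 2)/288 + 17*log(w + 2)/400 - 5229*log(w + 6)/32 + 35642*log(w + 7)/225 - 1118/(5*w + 35) + C

Factor the denominator: (w - 2)*(w + 2)*(w + 6)*(w + 7)**2.
Partial-fraction decomposition: 35642/(225*(w + 7)) + 1118/(5*(w + 7)**2) - 5229/(32*(w + 6)) + 17/(400*(w + 2)) - 13/(288*(w - 2)).
Integrate each term; A/(w−a) gives A·log|w−a|; A/(w−a)² gives −A/(w−a).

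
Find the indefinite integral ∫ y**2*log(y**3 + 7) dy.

y**3*log(y**3 + 7)/3 - y**3/3 + 7*log(y**3 + 7)/3 + C

Let u = y**3 + 7, so du = (3*y**2) dy.
The integral becomes (1/3)·∫ log(u) du; integrate by parts with u′=log(u), dv′=du.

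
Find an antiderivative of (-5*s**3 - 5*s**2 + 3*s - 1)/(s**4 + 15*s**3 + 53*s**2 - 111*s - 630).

-43*log(s - 3)/180 - 121*log(s + 5)/4 + 881*log(s + 6)/9 - 362*log(s + 7)/5 + C

Factor the denominator: (s - 3)*(s + 5)*(s + 6)*(s + 7).
Partial-fraction decomposition: -362/(5*(s + 7)) + 881/(9*(s + 6)) - 121/(4*(s + 5)) - 43/(180*(s - 3)).
Integrate each term: A/(s−a) contributes A·log|s−a|.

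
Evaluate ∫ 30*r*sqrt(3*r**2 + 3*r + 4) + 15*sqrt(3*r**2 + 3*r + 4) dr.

Let u = 3*r**2 + 3*r + 4, so du = (6*r + 3) dr.
Rewriting, the integral becomes 5·∫ √u du = 5·(2/3)u^(3/2).
Substituting back, u = 3*r**2 + 3*r + 4.

10*(3*r**2 + 3*r + 4)**(3/2)/3 + C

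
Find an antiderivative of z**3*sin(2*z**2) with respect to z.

Let u = z², du = 2z dz; rewrite as (1/2)∫ u^1·sin(2u) du.
Now integrate by parts 1 time.

-z**2*cos(2*z**2)/4 + sin(2*z**2)/8 + C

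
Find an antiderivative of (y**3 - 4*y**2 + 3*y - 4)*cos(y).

Use integration by parts with u = y**3 - 4*y**2 + 3*y - 4, dv = cos(y) dy, so v = sin(y).
Apply parts 3 times (tabular method): alternate signs, differentiate u down to 0, integrate dv up.

y**3*sin(y) - 4*y**2*sin(y) + 3*y**2*cos(y) - 3*y*sin(y) - 8*y*cos(y) + 4*sin(y) - 3*cos(y) + C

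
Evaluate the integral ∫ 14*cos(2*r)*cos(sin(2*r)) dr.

Let u = sin(2*r), so du = (2*cos(2*r)) dr.
Rewriting, the integral becomes 7·∫ cos(u) du = 7·sin(u).
Substituting back, u = sin(2*r).

7*sin(sin(2*r)) + C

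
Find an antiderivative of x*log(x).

Use integration by parts with u = log(x), dv = x dx.
Then du = 1/x dx and v = x**2/2.

x**2*log(x)/2 - x**2/4 + C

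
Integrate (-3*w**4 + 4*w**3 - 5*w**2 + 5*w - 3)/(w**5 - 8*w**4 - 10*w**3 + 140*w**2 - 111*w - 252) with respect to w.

Factor the denominator: (w - 7)*(w - 3)**2*(w + 1)*(w + 4).
Partial-fraction decomposition: -23/(33*(w + 4)) + 5/(96*(w + 1)) + 31/(16*(w - 3)) + 3/(2*(w - 3)**2) - 1511/(352*(w - 7)).
Integrate each term; A/(w−a) gives A·log|w−a|; A/(w−a)² gives −A/(w−a).

-1511*log(w - 7)/352 + 31*log(w - 3)/16 + 5*log(w + 1)/96 - 23*log(w + 4)/33 - 3/(2*w - 6) + C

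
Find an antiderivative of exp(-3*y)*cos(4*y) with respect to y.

Let I denote the integral. Integrate by parts with u = cos(4*y), dv = exp(-3*y) dy, so v = -exp(-3*y)/3: I = -exp(-3*y)*cos(4*y)/3 − (4/3)·∫ exp(-3*y)*sin(4*y) dy.
Apply parts again with u = sin(4*y), dv = exp(-3*y) dy: ∫ exp(-3*y)*sin(4*y) dy = -exp(-3*y)*sin(4*y)/3 + (4/3)·I. Substituting back brings back I: I = 4*exp(-3*y)*sin(4*y)/9 - exp(-3*y)*cos(4*y)/3 − (16/9)·I.
Solving for I: (1 + 16/9)·I equals the remaining terms, so I = (9/25)·(4*exp(-3*y)*sin(4*y)/9 - exp(-3*y)*cos(4*y)/3).

4*exp(-3*y)*sin(4*y)/25 - 3*exp(-3*y)*cos(4*y)/25 + C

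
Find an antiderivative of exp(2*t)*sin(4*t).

Let I denote the integral. Integrate by parts with u = sin(4*t), dv = exp(2*t) dt, so v = exp(2*t)/2: I = exp(2*t)*sin(4*t)/2 − 2·∫ exp(2*t)*cos(4*t) dt.
Apply parts again with u = cos(4*t), dv = exp(2*t) dt: ∫ exp(2*t)*cos(4*t) dt = exp(2*t)*cos(4*t)/2 + 2·I. Substituting back brings back I: I = exp(2*t)*sin(4*t)/2 - exp(2*t)*cos(4*t) − 4·I.
Solving for I: (1 + 4)·I equals the remaining terms, so I = (1/5)·(exp(2*t)*sin(4*t)/2 - exp(2*t)*cos(4*t)).

exp(2*t)*sin(4*t)/10 - exp(2*t)*cos(4*t)/5 + C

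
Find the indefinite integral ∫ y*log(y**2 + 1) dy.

Let u = y**2 + 1, so du = (2*y) dy.
The integral becomes (1/2)·∫ log(u) du; integrate by parts with u′=log(u), dv′=du.

y**2*log(y**2 + 1)/2 - y**2/2 + log(y**2 + 1)/2 + C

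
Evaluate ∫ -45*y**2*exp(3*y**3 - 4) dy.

Let u = 3*y**3 - 4, so du = (9*y**2) dy.
Rewriting, the integral becomes -5·∫ e^u du = -5·e^u.
Substituting back, u = 3*y**3 - 4.

-5*exp(3*y**3 - 4) + C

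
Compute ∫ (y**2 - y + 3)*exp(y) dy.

(y**2 - 3*y + 6)*exp(y) + C

Use integration by parts with u = y**2 - y + 3, dv = exp(y) dy, so v = exp(y).
Apply parts 2 times (tabular method): alternate signs, differentiate u down to 0, integrate dv up.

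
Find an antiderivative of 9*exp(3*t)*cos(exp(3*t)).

Let u = exp(3*t), so du = (3*exp(3*t)) dt.
Rewriting, the integral becomes 3·∫ cos(u) du = 3·sin(u).
Substituting back, u = exp(3*t).

3*sin(exp(3*t)) + C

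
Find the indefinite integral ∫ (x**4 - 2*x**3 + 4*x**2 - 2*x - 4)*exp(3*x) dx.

Use integration by parts with u = x**4 - 2*x**3 + 4*x**2 - 2*x - 4, dv = exp(3*x) dx, so v = exp(3*x)/3.
Apply parts 4 times (tabular method): alternate signs, differentiate u down to 0, integrate dv up.

(27*x**4 - 90*x**3 + 198*x**2 - 186*x - 46)*exp(3*x)/81 + C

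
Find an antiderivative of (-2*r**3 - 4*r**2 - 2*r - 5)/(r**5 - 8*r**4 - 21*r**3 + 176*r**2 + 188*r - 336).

Factor the denominator: (r - 7)*(r - 6)*(r - 1)*(r + 2)*(r + 4).
Partial-fraction decomposition: 67/(1100*(r + 4)) + 1/(432*(r + 2)) - 13/(450*(r - 1)) + 593/(400*(r - 6)) - 901/(594*(r - 7)).
Integrate each term: A/(r−a) contributes A·log|r−a|.

-901*log(r - 7)/594 + 593*log(r - 6)/400 - 13*log(r - 1)/450 + log(r + 2)/432 + 67*log(r + 4)/1100 + C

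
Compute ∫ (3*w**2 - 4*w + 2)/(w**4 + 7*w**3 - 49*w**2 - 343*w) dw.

Factor the denominator: w*(w - 7)*(w + 7)**2.
Partial-fraction decomposition: -113/(1372*(w + 7)) + 177/(98*(w + 7)**2) + 121/(1372*(w - 7)) - 2/(343*w).
Integrate each term; A/(w−a) gives A·log|w−a|; A/(w−a)² gives −A/(w−a).

-2*log(w)/343 + 121*log(w - 7)/1372 - 113*log(w + 7)/1372 - 177/(98*w + 686) + C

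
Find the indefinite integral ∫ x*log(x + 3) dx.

Use integration by parts with u = log(x + 3), dv = x dx.
Then du = 1/(x + 3) dx and v = x**2/2.

x**2*log(x + 3)/2 - x**2/4 + 3*x/2 - 9*log(x + 3)/2 + C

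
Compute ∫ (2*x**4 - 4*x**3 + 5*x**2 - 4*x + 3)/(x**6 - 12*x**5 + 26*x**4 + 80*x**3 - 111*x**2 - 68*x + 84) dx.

1825*log(x - 7)/1296 - 1887*log(x - 6)/1400 + 4*log(x - 1)/675 + 9*log(x + 1)/112 - 95*log(x + 2)/648 - 1/(90*x - 90) + C

Factor the denominator: (x - 7)*(x - 6)*(x - 1)**2*(x + 1)*(x + 2).
Partial-fraction decomposition: -95/(648*(x + 2)) + 9/(112*(x + 1)) + 4/(675*(x - 1)) + 1/(90*(x - 1)**2) - 1887/(1400*(x - 6)) + 1825/(1296*(x - 7)).
Integrate each term; A/(x−a) gives A·log|x−a|; A/(x−a)² gives −A/(x−a).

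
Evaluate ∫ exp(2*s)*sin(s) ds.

2*exp(2*s)*sin(s)/5 - exp(2*s)*cos(s)/5 + C

Let I denote the integral. Integrate by parts with u = sin(s), dv = exp(2*s) ds, so v = exp(2*s)/2: I = exp(2*s)*sin(s)/2 − (1/2)·∫ exp(2*s)*cos(s) ds.
Apply parts again with u = cos(s), dv = exp(2*s) ds: ∫ exp(2*s)*cos(s) ds = exp(2*s)*cos(s)/2 + (1/2)·I. Substituting back brings back I: I = exp(2*s)*sin(s)/2 - exp(2*s)*cos(s)/4 − (1/4)·I.
Solving for I: (1 + 1/4)·I equals the remaining terms, so I = (4/5)·(exp(2*s)*sin(s)/2 - exp(2*s)*cos(s)/4).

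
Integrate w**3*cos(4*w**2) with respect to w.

Let u = w², du = 2w dw; rewrite as (1/2)∫ u^1·cos(4u) du.
Now integrate by parts 1 time.

w**2*sin(4*w**2)/8 + cos(4*w**2)/32 + C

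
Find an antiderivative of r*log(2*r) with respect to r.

Use integration by parts with u = log(2*r), dv = r dr.
Then du = 1/r dr and v = r**2/2.

r**2*(log(r) + log(2))/2 - r**2/4 + C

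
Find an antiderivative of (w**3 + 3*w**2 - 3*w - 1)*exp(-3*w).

Use integration by parts with u = w**3 + 3*w**2 - 3*w - 1, dv = exp(-3*w) dw, so v = -exp(-3*w)/3.
Apply parts 3 times (tabular method): alternate signs, differentiate u down to 0, integrate dv up.

(-9*w**3 - 36*w**2 + 3*w + 10)*exp(-3*w)/27 + C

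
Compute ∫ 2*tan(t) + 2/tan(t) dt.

Let u = tan(t), so du = (tan(t)**2 + 1) dt.
Rewriting, the integral becomes 2·∫ 1/u du = 2·log(u).
Substituting back, u = tan(t).

2*log(tan(t)) + C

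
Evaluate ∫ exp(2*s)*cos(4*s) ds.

exp(2*s)*sin(4*s)/5 + exp(2*s)*cos(4*s)/10 + C

Let I denote the integral. Integrate by parts with u = cos(4*s), dv = exp(2*s) ds, so v = exp(2*s)/2: I = exp(2*s)*cos(4*s)/2 + 2·∫ exp(2*s)*sin(4*s) ds.
Apply parts again with u = sin(4*s), dv = exp(2*s) ds: ∫ exp(2*s)*sin(4*s) ds = exp(2*s)*sin(4*s)/2 − 2·I. Substituting back brings back I: I = exp(2*s)*sin(4*s) + exp(2*s)*cos(4*s)/2 − 4·I.
Solving for I: (1 + 4)·I equals the remaining terms, so I = (1/5)·(exp(2*s)*sin(4*s) + exp(2*s)*cos(4*s)/2).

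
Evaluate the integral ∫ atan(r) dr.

Use integration by parts with u = arctan(r), dv = dr.
Then du = 1/(r**2 + 1) dr.

r*atan(r) - log(r**2 + 1)/2 + C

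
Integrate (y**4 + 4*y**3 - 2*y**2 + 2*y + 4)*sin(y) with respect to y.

-y**4*cos(y) + 4*y**3*sin(y) - 4*y**3*cos(y) + 12*y**2*sin(y) + 14*y**2*cos(y) - 28*y*sin(y) + 22*y*cos(y) - 22*sin(y) - 32*cos(y) + C

Use integration by parts with u = y**4 + 4*y**3 - 2*y**2 + 2*y + 4, dv = sin(y) dy, so v = -cos(y).
Apply parts 4 times (tabular method): alternate signs, differentiate u down to 0, integrate dv up.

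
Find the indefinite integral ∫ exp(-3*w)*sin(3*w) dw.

Let I denote the integral. Integrate by parts with u = sin(3*w), dv = exp(-3*w) dw, so v = -exp(-3*w)/3: I = -exp(-3*w)*sin(3*w)/3 + ∫ exp(-3*w)*cos(3*w) dw.
Apply parts again with u = cos(3*w), dv = exp(-3*w) dw: ∫ exp(-3*w)*cos(3*w) dw = -exp(-3*w)*cos(3*w)/3 − I. Substituting back brings back I: I = -exp(-3*w)*sin(3*w)/3 - exp(-3*w)*cos(3*w)/3 − I.
Solving for I: (1 + 1)·I equals the remaining terms, so I = (1/2)·(-exp(-3*w)*sin(3*w)/3 - exp(-3*w)*cos(3*w)/3).

-exp(-3*w)*sin(3*w)/6 - exp(-3*w)*cos(3*w)/6 + C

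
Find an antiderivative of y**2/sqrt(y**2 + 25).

Substitute y = 5·tan(θ), so dy = 5·sec(θ)^2 dθ and the radical becomes sqrt(y**2 + 25) = 5·sec(θ) by the Pythagorean identity.
Integrate the resulting trig expression in θ, then back-substitute tan(θ) = y/5, sec(θ) = sqrt(y**2 + 25)/5 (absorbing any constant into C).

y*sqrt(y**2 + 25)/2 - 25*log(y + sqrt(y**2 + 25))/2 + C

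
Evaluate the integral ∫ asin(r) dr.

Use integration by parts with u = arcsin(r), dv = dr.
Then du = 1/sqrt(-r**2 + 1) dr.

r*asin(r) + sqrt(-r**2 + 1) + C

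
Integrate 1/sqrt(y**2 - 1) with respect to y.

log(y + sqrt(y**2 - 1)) + C

Substitute y = sec(θ), so dy = sec(θ)*tan(θ) dθ and the radical becomes sqrt(y**2 - 1) = tan(θ) by the Pythagorean identity.
Integrate the resulting trig expression in θ, then back-substitute sec(θ) = y, tan(θ) = sqrt(y**2 - 1) (absorbing any constant into C).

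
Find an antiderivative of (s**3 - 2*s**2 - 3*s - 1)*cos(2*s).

s**3*sin(2*s)/2 - s**2*sin(2*s) + 3*s**2*cos(2*s)/4 - 9*s*sin(2*s)/4 - s*cos(2*s) - 9*cos(2*s)/8 + C

Use integration by parts with u = s**3 - 2*s**2 - 3*s - 1, dv = cos(2*s) ds, so v = sin(2*s)/2.
Apply parts 3 times (tabular method): alternate signs, differentiate u down to 0, integrate dv up.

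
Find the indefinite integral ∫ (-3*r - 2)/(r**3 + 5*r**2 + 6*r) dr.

-log(r)/3 - 2*log(r + 2) + 7*log(r + 3)/3 + C

Factor the denominator: r*(r + 2)*(r + 3).
Partial-fraction decomposition: 7/(3*(r + 3)) - 2/(r + 2) - 1/(3*r).
Integrate each term: A/(r−a) contributes A·log|r−a|.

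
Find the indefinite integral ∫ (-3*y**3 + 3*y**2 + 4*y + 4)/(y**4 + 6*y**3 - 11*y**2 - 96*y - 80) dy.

Factor the denominator: (y - 4)*(y + 1)*(y + 4)*(y + 5).
Partial-fraction decomposition: -217/(18*(y + 5)) + 19/(2*(y + 4)) - 1/(10*(y + 1)) - 31/(90*(y - 4)).
Integrate each term: A/(y−a) contributes A·log|y−a|.

-31*log(y - 4)/90 - log(y + 1)/10 + 19*log(y + 4)/2 - 217*log(y + 5)/18 + C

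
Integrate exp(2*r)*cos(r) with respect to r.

exp(2*r)*sin(r)/5 + 2*exp(2*r)*cos(r)/5 + C

Let I denote the integral. Integrate by parts with u = cos(r), dv = exp(2*r) dr, so v = exp(2*r)/2: I = exp(2*r)*cos(r)/2 + (1/2)·∫ exp(2*r)*sin(r) dr.
Apply parts again with u = sin(r), dv = exp(2*r) dr: ∫ exp(2*r)*sin(r) dr = exp(2*r)*sin(r)/2 − (1/2)·I. Substituting back brings back I: I = exp(2*r)*sin(r)/4 + exp(2*r)*cos(r)/2 − (1/4)·I.
Solving for I: (1 + 1/4)·I equals the remaining terms, so I = (4/5)·(exp(2*r)*sin(r)/4 + exp(2*r)*cos(r)/2).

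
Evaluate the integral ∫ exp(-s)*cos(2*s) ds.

Let I denote the integral. Integrate by parts with u = cos(2*s), dv = exp(-s) ds, so v = -exp(-s): I = -exp(-s)*cos(2*s) − 2·∫ exp(-s)*sin(2*s) ds.
Apply parts again with u = sin(2*s), dv = exp(-s) ds: ∫ exp(-s)*sin(2*s) ds = -exp(-s)*sin(2*s) + 2·I. Substituting back brings back I: I = 2*exp(-s)*sin(2*s) - exp(-s)*cos(2*s) − 4·I.
Solving for I: (1 + 4)·I equals the remaining terms, so I = (1/5)·(2*exp(-s)*sin(2*s) - exp(-s)*cos(2*s)).

2*exp(-s)*sin(2*s)/5 - exp(-s)*cos(2*s)/5 + C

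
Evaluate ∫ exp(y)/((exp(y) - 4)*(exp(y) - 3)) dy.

log(exp(y) - 4) - log(exp(y) - 3) + C

Let u = e^y, du = e^y dy.
The integral becomes ∫ du/((u-3)(u-4)); decompose into partial fractions.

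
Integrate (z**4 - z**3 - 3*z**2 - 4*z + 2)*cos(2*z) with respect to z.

Use integration by parts with u = z**4 - z**3 - 3*z**2 - 4*z + 2, dv = cos(2*z) dz, so v = sin(2*z)/2.
Apply parts 4 times (tabular method): alternate signs, differentiate u down to 0, integrate dv up.

z**4*sin(2*z)/2 - z**3*sin(2*z)/2 + z**3*cos(2*z) - 3*z**2*sin(2*z) - 3*z**2*cos(2*z)/4 - 5*z*sin(2*z)/4 - 3*z*cos(2*z) + 5*sin(2*z)/2 - 5*cos(2*z)/8 + C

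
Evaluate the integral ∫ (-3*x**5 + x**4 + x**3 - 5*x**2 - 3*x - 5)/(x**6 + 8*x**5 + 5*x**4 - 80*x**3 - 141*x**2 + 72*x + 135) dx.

Factor the denominator: (x - 3)*(x - 1)*(x + 1)*(x + 3)**2*(x + 5).
Partial-fraction decomposition: -305/(24*(x + 5)) + 5759/(576*(x + 3)) - 371/(48*(x + 3)**2) - 1/(32*(x + 1)) + 7/(192*(x - 1)) - 85/(288*(x - 3)).
Integrate each term; A/(x−a) gives A·log|x−a|; A/(x−a)² gives −A/(x−a).

-85*log(x - 3)/288 + 7*log(x - 1)/192 - log(x + 1)/32 + 5759*log(x + 3)/576 - 305*log(x + 5)/24 + 371/(48*x + 144) + C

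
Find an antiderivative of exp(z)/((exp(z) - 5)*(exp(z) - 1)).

Let u = e^z, du = e^z dz.
The integral becomes ∫ du/((u-1)(u-5)); decompose into partial fractions.

log(exp(z) - 5)/4 - log(exp(z) - 1)/4 + C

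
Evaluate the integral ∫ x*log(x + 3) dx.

x**2*log(x + 3)/2 - x**2/4 + 3*x/2 - 9*log(x + 3)/2 + C

Use integration by parts with u = log(x + 3), dv = x dx.
Then du = 1/(x + 3) dx and v = x**2/2.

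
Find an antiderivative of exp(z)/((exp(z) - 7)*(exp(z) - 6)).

log(exp(z) - 7) - log(exp(z) - 6) + C

Let u = e^z, du = e^z dz.
The integral becomes ∫ du/((u-7)(u-6)); decompose into partial fractions.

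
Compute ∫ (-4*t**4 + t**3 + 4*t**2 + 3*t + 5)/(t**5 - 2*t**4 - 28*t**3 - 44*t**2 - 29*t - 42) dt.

-3013*log(t - 7)/1500 + 19*log(t + 2)/15 - 319*log(t + 3)/100 - 17*log(t**2 + 1)/500 + 3*atan(t)/125 + C

Factor the denominator: (t - 7)*(t + 2)*(t + 3)*(t**2 + 1).
Partial-fraction decomposition: -(17*t - 6)/(250*(t**2 + 1)) - 319/(100*(t + 3)) + 19/(15*(t + 2)) - 3013/(1500*(t - 7)).
Integrate each term; A/(t−a) gives A·log|t−a|; the (Bt+D)/(t²+p²) term gives a log and an atan.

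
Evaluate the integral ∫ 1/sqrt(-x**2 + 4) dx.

asin(x/2) + C

Substitute x = 2·sin(θ), so dx = 2·cos(θ) dθ and the radical becomes sqrt(-x**2 + 4) = 2·cos(θ) by the Pythagorean identity.
Integrate the resulting trig expression in θ, then back-substitute θ = asin(x/2), sin(θ) = x/2, cos(θ) = sqrt(-x**2 + 4)/2 (absorbing any constant into C).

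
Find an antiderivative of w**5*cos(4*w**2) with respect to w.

Let u = w², du = 2w dw; rewrite as (1/2)∫ u^2·cos(4u) du.
Now integrate by parts 2 times.

w**4*sin(4*w**2)/8 + w**2*cos(4*w**2)/16 - sin(4*w**2)/64 + C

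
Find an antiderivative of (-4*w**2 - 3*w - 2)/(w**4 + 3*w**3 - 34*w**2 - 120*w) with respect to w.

Factor the denominator: w*(w - 6)*(w + 4)*(w + 5).
Partial-fraction decomposition: 87/(55*(w + 5)) - 27/(20*(w + 4)) - 41/(165*(w - 6)) + 1/(60*w).
Integrate each term: A/(w−a) contributes A·log|w−a|.

log(w)/60 - 41*log(w - 6)/165 - 27*log(w + 4)/20 + 87*log(w + 5)/55 + C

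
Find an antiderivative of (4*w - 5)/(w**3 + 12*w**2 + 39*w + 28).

Factor the denominator: (w + 1)*(w + 4)*(w + 7).
Partial-fraction decomposition: -11/(6*(w + 7)) + 7/(3*(w + 4)) - 1/(2*(w + 1)).
Integrate each term: A/(w−a) contributes A·log|w−a|.

-log(w + 1)/2 + 7*log(w + 4)/3 - 11*log(w + 7)/6 + C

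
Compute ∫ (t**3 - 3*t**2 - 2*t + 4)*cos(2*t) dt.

Use integration by parts with u = t**3 - 3*t**2 - 2*t + 4, dv = cos(2*t) dt, so v = sin(2*t)/2.
Apply parts 3 times (tabular method): alternate signs, differentiate u down to 0, integrate dv up.

t**3*sin(2*t)/2 - 3*t**2*sin(2*t)/2 + 3*t**2*cos(2*t)/4 - 7*t*sin(2*t)/4 - 3*t*cos(2*t)/2 + 11*sin(2*t)/4 - 7*cos(2*t)/8 + C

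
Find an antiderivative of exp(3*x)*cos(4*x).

Let I denote the integral. Integrate by parts with u = cos(4*x), dv = exp(3*x) dx, so v = exp(3*x)/3: I = exp(3*x)*cos(4*x)/3 + (4/3)·∫ exp(3*x)*sin(4*x) dx.
Apply parts again with u = sin(4*x), dv = exp(3*x) dx: ∫ exp(3*x)*sin(4*x) dx = exp(3*x)*sin(4*x)/3 − (4/3)·I. Substituting back brings back I: I = 4*exp(3*x)*sin(4*x)/9 + exp(3*x)*cos(4*x)/3 − (16/9)·I.
Solving for I: (1 + 16/9)·I equals the remaining terms, so I = (9/25)·(4*exp(3*x)*sin(4*x)/9 + exp(3*x)*cos(4*x)/3).

4*exp(3*x)*sin(4*x)/25 + 3*exp(3*x)*cos(4*x)/25 + C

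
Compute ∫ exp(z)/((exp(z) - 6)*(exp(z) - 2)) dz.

Let u = e^z, du = e^z dz.
The integral becomes ∫ du/((u-6)(u-2)); decompose into partial fractions.

log(exp(z) - 6)/4 - log(exp(z) - 2)/4 + C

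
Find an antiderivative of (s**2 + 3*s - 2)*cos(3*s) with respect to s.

Use integration by parts with u = s**2 + 3*s - 2, dv = cos(3*s) ds, so v = sin(3*s)/3.
Apply parts 2 times (tabular method): alternate signs, differentiate u down to 0, integrate dv up.

s**2*sin(3*s)/3 + s*sin(3*s) + 2*s*cos(3*s)/9 - 20*sin(3*s)/27 + cos(3*s)/3 + C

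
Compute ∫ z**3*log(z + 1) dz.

z**4*log(z + 1)/4 - z**4/16 + z**3/12 - z**2/8 + z/4 - log(z + 1)/4 + C

Use integration by parts with u = log(z + 1), dv = z**3 dz.
Then du = 1/(z + 1) dz and v = z**4/4.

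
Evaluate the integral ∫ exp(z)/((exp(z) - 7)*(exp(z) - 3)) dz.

Let u = e^z, du = e^z dz.
The integral becomes ∫ du/((u-7)(u-3)); decompose into partial fractions.

log(exp(z) - 7)/4 - log(exp(z) - 3)/4 + C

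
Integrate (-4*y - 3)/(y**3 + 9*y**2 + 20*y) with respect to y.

-3*log(y)/20 - 13*log(y + 4)/4 + 17*log(y + 5)/5 + C

Factor the denominator: y*(y + 4)*(y + 5).
Partial-fraction decomposition: 17/(5*(y + 5)) - 13/(4*(y + 4)) - 3/(20*y).
Integrate each term: A/(y−a) contributes A·log|y−a|.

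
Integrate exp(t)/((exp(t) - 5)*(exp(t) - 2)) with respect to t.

Let u = e^t, du = e^t dt.
The integral becomes ∫ du/((u-2)(u-5)); decompose into partial fractions.

log(exp(t) - 5)/3 - log(exp(t) - 2)/3 + C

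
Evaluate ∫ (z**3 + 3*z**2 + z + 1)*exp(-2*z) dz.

Use integration by parts with u = z**3 + 3*z**2 + z + 1, dv = exp(-2*z) dz, so v = -exp(-2*z)/2.
Apply parts 3 times (tabular method): alternate signs, differentiate u down to 0, integrate dv up.

(-4*z**3 - 18*z**2 - 22*z - 15)*exp(-2*z)/8 + C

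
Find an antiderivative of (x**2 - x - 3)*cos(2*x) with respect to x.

Use integration by parts with u = x**2 - x - 3, dv = cos(2*x) dx, so v = sin(2*x)/2.
Apply parts 2 times (tabular method): alternate signs, differentiate u down to 0, integrate dv up.

x**2*sin(2*x)/2 - x*sin(2*x)/2 + x*cos(2*x)/2 - 7*sin(2*x)/4 - cos(2*x)/4 + C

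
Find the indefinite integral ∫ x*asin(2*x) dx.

Use integration by parts with u = arcsin(2*x), dv = x dx.
Then du = 2/sqrt(-4*x**2 + 1) dx.

x**2*asin(2*x)/2 + x*sqrt(-4*x**2 + 1)/8 - asin(2*x)/16 + C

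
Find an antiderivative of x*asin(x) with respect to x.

Use integration by parts with u = arcsin(x), dv = x dx.
Then du = 1/sqrt(-x**2 + 1) dx.

x**2*asin(x)/2 + x*sqrt(-x**2 + 1)/4 - asin(x)/4 + C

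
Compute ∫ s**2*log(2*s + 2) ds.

Use integration by parts with u = log(2*s + 2), dv = s**2 ds.
Then du = 2/(2*s + 2) ds and v = s**3/3.

s**3*log(2*s + 2)/3 - s**3/9 + s**2/6 - s/3 + log(s + 1)/3 + C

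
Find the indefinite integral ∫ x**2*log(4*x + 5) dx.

x**3*log(4*x + 5)/3 - x**3/9 + 5*x**2/24 - 25*x/48 + 125*log(4*x + 5)/192 + C

Use integration by parts with u = log(4*x + 5), dv = x**2 dx.
Then du = 4/(4*x + 5) dx and v = x**3/3.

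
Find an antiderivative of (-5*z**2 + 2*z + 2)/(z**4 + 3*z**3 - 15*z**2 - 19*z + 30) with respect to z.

-37*log(z - 3)/80 + log(z - 1)/36 - 22*log(z + 2)/45 + 133*log(z + 5)/144 + C

Factor the denominator: (z - 3)*(z - 1)*(z + 2)*(z + 5).
Partial-fraction decomposition: 133/(144*(z + 5)) - 22/(45*(z + 2)) + 1/(36*(z - 1)) - 37/(80*(z - 3)).
Integrate each term: A/(z−a) contributes A·log|z−a|.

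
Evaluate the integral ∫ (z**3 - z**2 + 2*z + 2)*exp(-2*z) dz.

Use integration by parts with u = z**3 - z**2 + 2*z + 2, dv = exp(-2*z) dz, so v = -exp(-2*z)/2.
Apply parts 3 times (tabular method): alternate signs, differentiate u down to 0, integrate dv up.

(-4*z**3 - 2*z**2 - 10*z - 13)*exp(-2*z)/8 + C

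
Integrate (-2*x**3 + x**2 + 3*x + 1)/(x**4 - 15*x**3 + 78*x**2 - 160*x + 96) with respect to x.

Factor the denominator: (x - 6)*(x - 4)**2*(x - 1).
Partial-fraction decomposition: -1/(15*(x - 1)) + 203/(12*(x - 4)) + 33/(2*(x - 4)**2) - 377/(20*(x - 6)).
Integrate each term; A/(x−a) gives A·log|x−a|; A/(x−a)² gives −A/(x−a).

-377*log(x - 6)/20 + 203*log(x - 4)/12 - log(x - 1)/15 - 33/(2*x - 8) + C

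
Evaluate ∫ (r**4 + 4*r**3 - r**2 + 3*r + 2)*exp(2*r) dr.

Use integration by parts with u = r**4 + 4*r**3 - r**2 + 3*r + 2, dv = exp(2*r) dr, so v = exp(2*r)/2.
Apply parts 4 times (tabular method): alternate signs, differentiate u down to 0, integrate dv up.

(2*r**4 + 4*r**3 - 8*r**2 + 14*r - 3)*exp(2*r)/4 + C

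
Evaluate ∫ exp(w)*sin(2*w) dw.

Let I denote the integral. Integrate by parts with u = sin(2*w), dv = exp(w) dw, so v = exp(w): I = exp(w)*sin(2*w) − 2·∫ exp(w)*cos(2*w) dw.
Apply parts again with u = cos(2*w), dv = exp(w) dw: ∫ exp(w)*cos(2*w) dw = exp(w)*cos(2*w) + 2·I. Substituting back brings back I: I = exp(w)*sin(2*w) - 2*exp(w)*cos(2*w) − 4·I.
Solving for I: (1 + 4)·I equals the remaining terms, so I = (1/5)·(exp(w)*sin(2*w) - 2*exp(w)*cos(2*w)).

exp(w)*sin(2*w)/5 - 2*exp(w)*cos(2*w)/5 + C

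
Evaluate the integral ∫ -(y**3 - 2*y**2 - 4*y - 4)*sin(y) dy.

y**3*cos(y) - 3*y**2*sin(y) - 2*y**2*cos(y) + 4*y*sin(y) - 10*y*cos(y) + 10*sin(y) + C

Use integration by parts with u = y**3 - 2*y**2 - 4*y - 4, dv = -sin(y) dy, so v = cos(y).
Apply parts 3 times (tabular method): alternate signs, differentiate u down to 0, integrate dv up.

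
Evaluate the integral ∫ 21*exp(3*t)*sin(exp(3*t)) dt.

Let u = exp(3*t), so du = (3*exp(3*t)) dt.
Rewriting, the integral becomes 7·∫ sin(u) du = 7·-cos(u).
Substituting back, u = exp(3*t).

-7*cos(exp(3*t)) + C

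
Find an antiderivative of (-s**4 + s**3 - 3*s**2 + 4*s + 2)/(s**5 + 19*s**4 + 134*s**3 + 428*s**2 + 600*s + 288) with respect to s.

-7*log(s + 1)/75 + 21*log(s + 2)/16 - 191*log(s + 4)/12 + 5479*log(s + 6)/400 - 821/(20*s + 120) + C

Factor the denominator: (s + 1)*(s + 2)*(s + 4)*(s + 6)**2.
Partial-fraction decomposition: 5479/(400*(s + 6)) + 821/(20*(s + 6)**2) - 191/(12*(s + 4)) + 21/(16*(s + 2)) - 7/(75*(s + 1)).
Integrate each term; A/(s−a) gives A·log|s−a|; A/(s−a)² gives −A/(s−a).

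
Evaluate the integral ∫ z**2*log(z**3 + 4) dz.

z**3*log(z**3 + 4)/3 - z**3/3 + 4*log(z**3 + 4)/3 + C

Let u = z**3 + 4, so du = (3*z**2) dz.
The integral becomes (1/3)·∫ log(u) du; integrate by parts with u′=log(u), dv′=du.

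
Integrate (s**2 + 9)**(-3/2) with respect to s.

Substitute s = 3·tan(θ), so ds = 3·sec(θ)^2 dθ and the radical becomes sqrt(s**2 + 9) = 3·sec(θ) by the Pythagorean identity.
Integrate the resulting trig expression in θ, then back-substitute tan(θ) = s/3, sec(θ) = sqrt(s**2 + 9)/3 (absorbing any constant into C).

s/(9*sqrt(s**2 + 9)) + C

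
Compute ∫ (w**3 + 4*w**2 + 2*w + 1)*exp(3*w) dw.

(w**3 + 3*w**2 + 1)*exp(3*w)/3 + C

Use integration by parts with u = w**3 + 4*w**2 + 2*w + 1, dv = exp(3*w) dw, so v = exp(3*w)/3.
Apply parts 3 times (tabular method): alternate signs, differentiate u down to 0, integrate dv up.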